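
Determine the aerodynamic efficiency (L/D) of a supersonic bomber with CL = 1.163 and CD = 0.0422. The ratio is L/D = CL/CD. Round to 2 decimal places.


Step 1: L/D = CL / CD = 1.163 / 0.0422
Step 2: L/D = 27.56

27.56


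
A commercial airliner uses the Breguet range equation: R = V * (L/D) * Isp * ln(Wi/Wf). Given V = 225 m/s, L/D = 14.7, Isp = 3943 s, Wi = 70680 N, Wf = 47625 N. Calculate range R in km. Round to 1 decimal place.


Step 1: Coefficient = V * (L/D) * Isp = 225 * 14.7 * 3943 = 13041472.5 m
Step 2: Wi/Wf = 70680 / 47625 = 1.484094
Step 3: ln(1.484094) = 0.394805
Step 4: R = 13041472.5 * 0.394805 = 5148836.1 m = 5148.8 km

5148.8


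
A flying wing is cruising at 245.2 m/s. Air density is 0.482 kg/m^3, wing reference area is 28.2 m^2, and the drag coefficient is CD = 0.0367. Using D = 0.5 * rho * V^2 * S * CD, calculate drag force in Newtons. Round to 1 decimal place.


Step 1: Dynamic pressure q = 0.5 * 0.482 * 245.2^2 = 14489.6526 Pa
Step 2: Drag D = q * S * CD = 14489.6526 * 28.2 * 0.0367
Step 3: D = 14995.9 N

14995.9


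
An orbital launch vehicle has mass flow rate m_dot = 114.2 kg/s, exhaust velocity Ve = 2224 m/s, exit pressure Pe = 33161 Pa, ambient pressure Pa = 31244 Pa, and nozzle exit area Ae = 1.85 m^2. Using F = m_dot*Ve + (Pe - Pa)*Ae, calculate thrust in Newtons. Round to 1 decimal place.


Step 1: Momentum thrust = m_dot * Ve = 114.2 * 2224 = 253980.8 N
Step 2: Pressure thrust = (Pe - Pa) * Ae = (33161 - 31244) * 1.85 = 3546.45 N
Step 3: Total thrust F = 253980.8 + 3546.45 = 257527.3 N

257527.3


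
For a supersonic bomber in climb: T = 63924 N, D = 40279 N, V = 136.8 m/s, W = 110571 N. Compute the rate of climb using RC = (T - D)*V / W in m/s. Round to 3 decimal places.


Step 1: Excess thrust = T - D = 63924 - 40279 = 23645 N
Step 2: Excess power = 23645 * 136.8 = 3234636.0 W
Step 3: RC = 3234636.0 / 110571 = 29.254 m/s

29.254


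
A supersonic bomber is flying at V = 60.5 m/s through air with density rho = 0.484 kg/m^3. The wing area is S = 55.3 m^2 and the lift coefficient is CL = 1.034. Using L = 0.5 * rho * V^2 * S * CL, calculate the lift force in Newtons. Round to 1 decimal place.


Step 1: Calculate dynamic pressure q = 0.5 * 0.484 * 60.5^2 = 0.5 * 0.484 * 3660.25 = 885.7805 Pa
Step 2: Multiply by wing area and lift coefficient: L = 885.7805 * 55.3 * 1.034
Step 3: L = 48983.6616 * 1.034 = 50649.1 N

50649.1


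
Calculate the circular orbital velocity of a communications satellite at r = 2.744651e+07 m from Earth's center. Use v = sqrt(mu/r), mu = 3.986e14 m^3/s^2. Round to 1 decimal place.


Step 1: mu / r = 3.986e14 / 2.744651e+07 = 14522793.6084
Step 2: v = sqrt(14522793.6084) = 3810.9 m/s

3810.9


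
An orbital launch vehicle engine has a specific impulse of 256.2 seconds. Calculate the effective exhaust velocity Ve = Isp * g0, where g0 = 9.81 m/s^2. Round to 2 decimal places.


Step 1: Ve = Isp * g0 = 256.2 * 9.81
Step 2: Ve = 2513.32 m/s

2513.32


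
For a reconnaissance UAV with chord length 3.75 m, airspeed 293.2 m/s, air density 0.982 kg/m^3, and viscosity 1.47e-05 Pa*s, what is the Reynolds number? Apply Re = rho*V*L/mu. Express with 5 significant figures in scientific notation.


Step 1: Numerator = rho * V * L = 0.982 * 293.2 * 3.75 = 1079.709
Step 2: Re = 1079.709 / 1.47e-05
Step 3: Re = 7.3450e+07

7.3450e+07


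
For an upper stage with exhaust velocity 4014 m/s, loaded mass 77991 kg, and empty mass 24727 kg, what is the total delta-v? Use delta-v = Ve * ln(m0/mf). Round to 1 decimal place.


Step 1: Mass ratio m0/mf = 77991 / 24727 = 3.154083
Step 2: ln(3.154083) = 1.148698
Step 3: delta-v = 4014 * 1.148698 = 4610.9 m/s

4610.9


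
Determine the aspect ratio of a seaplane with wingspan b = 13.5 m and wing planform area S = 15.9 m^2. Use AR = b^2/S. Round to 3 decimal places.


Step 1: b^2 = 13.5^2 = 182.25
Step 2: AR = 182.25 / 15.9 = 11.462

11.462


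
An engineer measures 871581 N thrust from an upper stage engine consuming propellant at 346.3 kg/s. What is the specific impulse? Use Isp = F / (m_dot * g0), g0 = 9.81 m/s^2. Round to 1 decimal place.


Step 1: m_dot * g0 = 346.3 * 9.81 = 3397.2
Step 2: Isp = 871581 / 3397.2 = 256.6 s

256.6


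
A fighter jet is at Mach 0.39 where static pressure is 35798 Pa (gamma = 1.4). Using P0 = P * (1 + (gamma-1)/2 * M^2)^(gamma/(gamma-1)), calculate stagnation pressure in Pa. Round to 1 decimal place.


Step 1: (gamma-1)/2 * M^2 = 0.2 * 0.1521 = 0.03042
Step 2: 1 + 0.03042 = 1.03042
Step 3: Exponent gamma/(gamma-1) = 3.5
Step 4: P0 = 35798 * 1.03042^3.5 = 39756.6 Pa

39756.6


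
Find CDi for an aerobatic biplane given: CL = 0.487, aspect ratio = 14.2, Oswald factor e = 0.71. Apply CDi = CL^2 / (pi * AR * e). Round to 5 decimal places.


Step 1: CL^2 = 0.487^2 = 0.237169
Step 2: pi * AR * e = 3.14159 * 14.2 * 0.71 = 31.673537
Step 3: CDi = 0.237169 / 31.673537 = 0.00749

0.00749


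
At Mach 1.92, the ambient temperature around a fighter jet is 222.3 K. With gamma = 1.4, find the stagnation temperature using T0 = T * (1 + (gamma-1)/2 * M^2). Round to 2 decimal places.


Step 1: (gamma-1)/2 = 0.2
Step 2: M^2 = 3.6864
Step 3: 1 + 0.2 * 3.6864 = 1.73728
Step 4: T0 = 222.3 * 1.73728 = 386.20 K

386.20


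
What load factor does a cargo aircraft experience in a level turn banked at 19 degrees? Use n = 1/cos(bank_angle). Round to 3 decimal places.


Step 1: Convert 19 degrees to radians = 0.331613
Step 2: cos(19 deg) = 0.945519
Step 3: n = 1 / 0.945519 = 1.058

1.058


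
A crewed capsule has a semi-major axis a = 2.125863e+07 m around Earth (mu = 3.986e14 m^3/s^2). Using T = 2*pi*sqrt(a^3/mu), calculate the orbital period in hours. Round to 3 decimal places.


Step 1: a^3 / mu = 9.607399e+21 / 3.986e14 = 2.410286e+07
Step 2: sqrt(2.410286e+07) = 4909.4661 s
Step 3: T = 2*pi * 4909.4661 = 30847.09 s
Step 4: T in hours = 30847.09 / 3600 = 8.569 hours

8.569


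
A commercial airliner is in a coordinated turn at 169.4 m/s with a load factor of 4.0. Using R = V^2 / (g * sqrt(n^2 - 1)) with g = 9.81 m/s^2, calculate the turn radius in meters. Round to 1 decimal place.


Step 1: V^2 = 169.4^2 = 28696.36
Step 2: n^2 - 1 = 4.0^2 - 1 = 15.0
Step 3: sqrt(15.0) = 3.872983
Step 4: R = 28696.36 / (9.81 * 3.872983) = 755.3 m

755.3


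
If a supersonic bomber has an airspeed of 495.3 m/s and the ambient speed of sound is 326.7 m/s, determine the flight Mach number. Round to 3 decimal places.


Step 1: M = V / a = 495.3 / 326.7
Step 2: M = 1.516

1.516


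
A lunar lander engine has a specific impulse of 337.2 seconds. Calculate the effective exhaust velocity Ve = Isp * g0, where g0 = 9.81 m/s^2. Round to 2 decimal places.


Step 1: Ve = Isp * g0 = 337.2 * 9.81
Step 2: Ve = 3307.93 m/s

3307.93


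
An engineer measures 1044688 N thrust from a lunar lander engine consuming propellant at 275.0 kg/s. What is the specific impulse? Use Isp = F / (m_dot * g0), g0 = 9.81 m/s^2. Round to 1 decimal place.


Step 1: m_dot * g0 = 275.0 * 9.81 = 2697.75
Step 2: Isp = 1044688 / 2697.75 = 387.2 s

387.2


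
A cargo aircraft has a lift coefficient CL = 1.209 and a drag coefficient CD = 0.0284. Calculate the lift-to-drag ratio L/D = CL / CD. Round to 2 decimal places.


Step 1: L/D = CL / CD = 1.209 / 0.0284
Step 2: L/D = 42.57

42.57


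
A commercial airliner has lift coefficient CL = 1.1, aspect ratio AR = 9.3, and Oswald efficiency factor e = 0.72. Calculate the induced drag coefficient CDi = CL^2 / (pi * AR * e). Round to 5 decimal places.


Step 1: CL^2 = 1.1^2 = 1.21
Step 2: pi * AR * e = 3.14159 * 9.3 * 0.72 = 21.036104
Step 3: CDi = 1.21 / 21.036104 = 0.05752

0.05752


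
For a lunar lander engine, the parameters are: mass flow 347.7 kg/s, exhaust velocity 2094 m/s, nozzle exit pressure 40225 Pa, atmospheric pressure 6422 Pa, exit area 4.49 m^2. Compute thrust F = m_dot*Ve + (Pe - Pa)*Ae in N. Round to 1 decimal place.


Step 1: Momentum thrust = m_dot * Ve = 347.7 * 2094 = 728083.8 N
Step 2: Pressure thrust = (Pe - Pa) * Ae = (40225 - 6422) * 4.49 = 151775.47 N
Step 3: Total thrust F = 728083.8 + 151775.47 = 879859.3 N

879859.3


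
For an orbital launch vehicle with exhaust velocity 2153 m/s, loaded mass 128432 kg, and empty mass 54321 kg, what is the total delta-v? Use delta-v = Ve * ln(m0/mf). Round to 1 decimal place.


Step 1: Mass ratio m0/mf = 128432 / 54321 = 2.364316
Step 2: ln(2.364316) = 0.860489
Step 3: delta-v = 2153 * 0.860489 = 1852.6 m/s

1852.6


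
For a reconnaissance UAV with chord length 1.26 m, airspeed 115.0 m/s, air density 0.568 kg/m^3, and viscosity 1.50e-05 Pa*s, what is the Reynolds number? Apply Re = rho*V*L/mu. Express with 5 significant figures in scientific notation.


Step 1: Numerator = rho * V * L = 0.568 * 115.0 * 1.26 = 82.3032
Step 2: Re = 82.3032 / 1.50e-05
Step 3: Re = 5.4869e+06

5.4869e+06


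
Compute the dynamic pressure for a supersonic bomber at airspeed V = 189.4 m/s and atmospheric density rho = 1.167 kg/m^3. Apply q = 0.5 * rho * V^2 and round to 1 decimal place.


Step 1: V^2 = 189.4^2 = 35872.36
Step 2: q = 0.5 * 1.167 * 35872.36
Step 3: q = 20931.5 Pa

20931.5


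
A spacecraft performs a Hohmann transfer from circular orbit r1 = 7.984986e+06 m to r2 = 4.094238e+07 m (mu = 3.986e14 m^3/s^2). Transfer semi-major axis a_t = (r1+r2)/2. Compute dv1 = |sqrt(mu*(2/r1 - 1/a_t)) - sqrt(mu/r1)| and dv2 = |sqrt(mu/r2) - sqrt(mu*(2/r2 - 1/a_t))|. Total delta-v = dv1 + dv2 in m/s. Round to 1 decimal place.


Step 1: Transfer semi-major axis a_t = (7.984986e+06 + 4.094238e+07) / 2 = 2.446368e+07 m
Step 2: v1 (circular at r1) = sqrt(mu/r1) = 7065.32 m/s
Step 3: v_t1 = sqrt(mu*(2/r1 - 1/a_t)) = 9140.23 m/s
Step 4: dv1 = |9140.23 - 7065.32| = 2074.92 m/s
Step 5: v2 (circular at r2) = 3120.2 m/s, v_t2 = 1782.62 m/s
Step 6: dv2 = |3120.2 - 1782.62| = 1337.58 m/s
Step 7: Total delta-v = 2074.92 + 1337.58 = 3412.5 m/s

3412.5


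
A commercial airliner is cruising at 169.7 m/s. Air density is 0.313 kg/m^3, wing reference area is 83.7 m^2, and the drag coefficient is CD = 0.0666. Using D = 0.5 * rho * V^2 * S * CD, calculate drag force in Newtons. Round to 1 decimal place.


Step 1: Dynamic pressure q = 0.5 * 0.313 * 169.7^2 = 4506.9011 Pa
Step 2: Drag D = q * S * CD = 4506.9011 * 83.7 * 0.0666
Step 3: D = 25123.4 N

25123.4


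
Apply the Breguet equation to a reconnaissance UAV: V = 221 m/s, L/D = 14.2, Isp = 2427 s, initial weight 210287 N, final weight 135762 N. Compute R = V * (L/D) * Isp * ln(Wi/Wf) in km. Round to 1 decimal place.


Step 1: Coefficient = V * (L/D) * Isp = 221 * 14.2 * 2427 = 7616411.4 m
Step 2: Wi/Wf = 210287 / 135762 = 1.548939
Step 3: ln(1.548939) = 0.43757
Step 4: R = 7616411.4 * 0.43757 = 3332712.5 m = 3332.7 km

3332.7


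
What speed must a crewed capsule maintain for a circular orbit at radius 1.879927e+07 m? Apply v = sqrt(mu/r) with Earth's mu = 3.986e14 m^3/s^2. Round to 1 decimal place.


Step 1: mu / r = 3.986e14 / 1.879927e+07 = 21202950.9656
Step 2: v = sqrt(21202950.9656) = 4604.7 m/s

4604.7


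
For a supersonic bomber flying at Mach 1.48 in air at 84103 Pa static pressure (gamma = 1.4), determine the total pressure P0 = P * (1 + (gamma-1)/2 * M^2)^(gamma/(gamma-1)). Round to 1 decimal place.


Step 1: (gamma-1)/2 * M^2 = 0.2 * 2.1904 = 0.43808
Step 2: 1 + 0.43808 = 1.43808
Step 3: Exponent gamma/(gamma-1) = 3.5
Step 4: P0 = 84103 * 1.43808^3.5 = 299952.3 Pa

299952.3


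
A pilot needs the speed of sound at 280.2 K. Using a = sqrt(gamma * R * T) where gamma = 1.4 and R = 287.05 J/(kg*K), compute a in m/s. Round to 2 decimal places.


Step 1: gamma * R * T = 1.4 * 287.05 * 280.2 = 112603.974
Step 2: a = sqrt(112603.974) = 335.57 m/s

335.57


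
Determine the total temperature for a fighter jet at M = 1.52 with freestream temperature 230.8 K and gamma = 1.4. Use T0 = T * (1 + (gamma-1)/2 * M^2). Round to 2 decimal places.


Step 1: (gamma-1)/2 = 0.2
Step 2: M^2 = 2.3104
Step 3: 1 + 0.2 * 2.3104 = 1.46208
Step 4: T0 = 230.8 * 1.46208 = 337.45 K

337.45


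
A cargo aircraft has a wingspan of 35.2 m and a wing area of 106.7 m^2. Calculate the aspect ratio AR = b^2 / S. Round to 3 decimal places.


Step 1: b^2 = 35.2^2 = 1239.04
Step 2: AR = 1239.04 / 106.7 = 11.612

11.612


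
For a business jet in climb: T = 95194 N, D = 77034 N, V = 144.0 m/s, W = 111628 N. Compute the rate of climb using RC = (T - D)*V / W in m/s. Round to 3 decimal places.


Step 1: Excess thrust = T - D = 95194 - 77034 = 18160 N
Step 2: Excess power = 18160 * 144.0 = 2615040.0 W
Step 3: RC = 2615040.0 / 111628 = 23.426 m/s

23.426


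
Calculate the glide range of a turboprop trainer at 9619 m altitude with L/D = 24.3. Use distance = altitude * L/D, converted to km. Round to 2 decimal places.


Step 1: Glide distance = altitude * L/D = 9619 * 24.3 = 233741.7 m
Step 2: Convert to km: 233741.7 / 1000 = 233.74 km

233.74


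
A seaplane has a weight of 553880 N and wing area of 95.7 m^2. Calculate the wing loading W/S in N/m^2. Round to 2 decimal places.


Step 1: Wing loading = W / S = 553880 / 95.7
Step 2: Wing loading = 5787.67 N/m^2

5787.67


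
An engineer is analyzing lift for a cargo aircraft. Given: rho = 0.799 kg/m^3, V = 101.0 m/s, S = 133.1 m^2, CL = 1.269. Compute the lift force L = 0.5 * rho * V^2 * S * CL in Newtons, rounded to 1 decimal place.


Step 1: Calculate dynamic pressure q = 0.5 * 0.799 * 101.0^2 = 0.5 * 0.799 * 10201.0 = 4075.2995 Pa
Step 2: Multiply by wing area and lift coefficient: L = 4075.2995 * 133.1 * 1.269
Step 3: L = 542422.3634 * 1.269 = 688334.0 N

688334.0


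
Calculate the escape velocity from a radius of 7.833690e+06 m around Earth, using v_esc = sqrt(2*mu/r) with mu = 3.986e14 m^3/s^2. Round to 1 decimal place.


Step 1: 2*mu/r = 2 * 3.986e14 / 7.833690e+06 = 101765579.1843
Step 2: v_esc = sqrt(101765579.1843) = 10087.9 m/s

10087.9


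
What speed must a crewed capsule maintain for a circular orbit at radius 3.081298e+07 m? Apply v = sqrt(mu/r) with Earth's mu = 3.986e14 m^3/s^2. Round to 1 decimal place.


Step 1: mu / r = 3.986e14 / 3.081298e+07 = 12936106.7966
Step 2: v = sqrt(12936106.7966) = 3596.7 m/s

3596.7


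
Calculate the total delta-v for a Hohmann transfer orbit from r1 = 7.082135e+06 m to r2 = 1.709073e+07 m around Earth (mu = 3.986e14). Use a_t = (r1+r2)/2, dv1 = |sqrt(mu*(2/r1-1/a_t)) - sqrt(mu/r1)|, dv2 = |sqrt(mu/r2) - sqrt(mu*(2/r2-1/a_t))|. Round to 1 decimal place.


Step 1: Transfer semi-major axis a_t = (7.082135e+06 + 1.709073e+07) / 2 = 1.208643e+07 m
Step 2: v1 (circular at r1) = sqrt(mu/r1) = 7502.16 m/s
Step 3: v_t1 = sqrt(mu*(2/r1 - 1/a_t)) = 8921.09 m/s
Step 4: dv1 = |8921.09 - 7502.16| = 1418.92 m/s
Step 5: v2 (circular at r2) = 4829.35 m/s, v_t2 = 3696.76 m/s
Step 6: dv2 = |4829.35 - 3696.76| = 1132.59 m/s
Step 7: Total delta-v = 1418.92 + 1132.59 = 2551.5 m/s

2551.5


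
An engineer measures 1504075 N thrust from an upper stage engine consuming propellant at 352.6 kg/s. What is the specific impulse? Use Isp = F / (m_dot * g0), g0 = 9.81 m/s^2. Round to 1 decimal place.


Step 1: m_dot * g0 = 352.6 * 9.81 = 3459.01
Step 2: Isp = 1504075 / 3459.01 = 434.8 s

434.8


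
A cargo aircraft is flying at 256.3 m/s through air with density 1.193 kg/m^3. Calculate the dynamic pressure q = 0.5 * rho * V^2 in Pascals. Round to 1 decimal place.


Step 1: V^2 = 256.3^2 = 65689.69
Step 2: q = 0.5 * 1.193 * 65689.69
Step 3: q = 39183.9 Pa

39183.9


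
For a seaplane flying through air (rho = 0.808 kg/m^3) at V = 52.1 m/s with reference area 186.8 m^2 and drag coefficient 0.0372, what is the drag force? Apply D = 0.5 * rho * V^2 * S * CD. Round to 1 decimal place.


Step 1: Dynamic pressure q = 0.5 * 0.808 * 52.1^2 = 1096.6216 Pa
Step 2: Drag D = q * S * CD = 1096.6216 * 186.8 * 0.0372
Step 3: D = 7620.4 N

7620.4


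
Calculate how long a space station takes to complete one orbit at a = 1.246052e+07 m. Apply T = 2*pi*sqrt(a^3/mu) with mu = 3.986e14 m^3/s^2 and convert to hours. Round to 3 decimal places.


Step 1: a^3 / mu = 1.934677e+21 / 3.986e14 = 4.853681e+06
Step 2: sqrt(4.853681e+06) = 2203.1071 s
Step 3: T = 2*pi * 2203.1071 = 13842.53 s
Step 4: T in hours = 13842.53 / 3600 = 3.845 hours

3.845


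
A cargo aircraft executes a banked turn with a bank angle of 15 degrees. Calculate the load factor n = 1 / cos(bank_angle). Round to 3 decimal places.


Step 1: Convert 15 degrees to radians = 0.261799
Step 2: cos(15 deg) = 0.965926
Step 3: n = 1 / 0.965926 = 1.035

1.035


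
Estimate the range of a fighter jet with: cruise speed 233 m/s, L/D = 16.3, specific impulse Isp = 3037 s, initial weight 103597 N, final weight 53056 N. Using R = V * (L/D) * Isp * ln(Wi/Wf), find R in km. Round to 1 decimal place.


Step 1: Coefficient = V * (L/D) * Isp = 233 * 16.3 * 3037 = 11534222.3 m
Step 2: Wi/Wf = 103597 / 53056 = 1.952597
Step 3: ln(1.952597) = 0.66916
Step 4: R = 11534222.3 * 0.66916 = 7718245.0 m = 7718.2 km

7718.2


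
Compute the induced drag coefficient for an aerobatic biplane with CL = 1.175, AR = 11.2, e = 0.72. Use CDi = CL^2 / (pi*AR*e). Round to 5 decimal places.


Step 1: CL^2 = 1.175^2 = 1.380625
Step 2: pi * AR * e = 3.14159 * 11.2 * 0.72 = 25.333803
Step 3: CDi = 1.380625 / 25.333803 = 0.05450

0.05450


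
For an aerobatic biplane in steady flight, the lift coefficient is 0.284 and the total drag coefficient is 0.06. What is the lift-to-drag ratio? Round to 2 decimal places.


Step 1: L/D = CL / CD = 0.284 / 0.06
Step 2: L/D = 4.73

4.73


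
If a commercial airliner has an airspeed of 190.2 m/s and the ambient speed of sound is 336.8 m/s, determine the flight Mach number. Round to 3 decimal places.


Step 1: M = V / a = 190.2 / 336.8
Step 2: M = 0.565

0.565


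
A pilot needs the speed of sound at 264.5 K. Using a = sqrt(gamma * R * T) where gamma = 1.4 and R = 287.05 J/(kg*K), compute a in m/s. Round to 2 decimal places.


Step 1: gamma * R * T = 1.4 * 287.05 * 264.5 = 106294.615
Step 2: a = sqrt(106294.615) = 326.03 m/s

326.03


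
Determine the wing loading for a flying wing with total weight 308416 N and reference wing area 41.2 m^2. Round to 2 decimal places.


Step 1: Wing loading = W / S = 308416 / 41.2
Step 2: Wing loading = 7485.83 N/m^2

7485.83


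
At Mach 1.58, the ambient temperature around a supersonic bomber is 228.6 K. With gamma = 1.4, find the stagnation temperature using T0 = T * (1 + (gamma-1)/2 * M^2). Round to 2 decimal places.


Step 1: (gamma-1)/2 = 0.2
Step 2: M^2 = 2.4964
Step 3: 1 + 0.2 * 2.4964 = 1.49928
Step 4: T0 = 228.6 * 1.49928 = 342.74 K

342.74


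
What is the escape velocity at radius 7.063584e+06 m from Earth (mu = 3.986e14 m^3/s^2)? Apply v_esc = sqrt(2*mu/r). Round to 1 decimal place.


Step 1: 2*mu/r = 2 * 3.986e14 / 7.063584e+06 = 112860553.5094
Step 2: v_esc = sqrt(112860553.5094) = 10623.6 m/s

10623.6


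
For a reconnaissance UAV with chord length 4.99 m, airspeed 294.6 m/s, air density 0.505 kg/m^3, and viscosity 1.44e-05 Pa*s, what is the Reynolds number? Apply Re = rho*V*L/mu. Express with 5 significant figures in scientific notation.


Step 1: Numerator = rho * V * L = 0.505 * 294.6 * 4.99 = 742.37727
Step 2: Re = 742.37727 / 1.44e-05
Step 3: Re = 5.1554e+07

5.1554e+07


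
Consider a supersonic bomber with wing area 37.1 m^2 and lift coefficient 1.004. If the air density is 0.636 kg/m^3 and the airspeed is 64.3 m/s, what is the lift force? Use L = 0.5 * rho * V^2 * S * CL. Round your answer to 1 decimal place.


Step 1: Calculate dynamic pressure q = 0.5 * 0.636 * 64.3^2 = 0.5 * 0.636 * 4134.49 = 1314.7678 Pa
Step 2: Multiply by wing area and lift coefficient: L = 1314.7678 * 37.1 * 1.004
Step 3: L = 48777.8861 * 1.004 = 48973.0 N

48973.0


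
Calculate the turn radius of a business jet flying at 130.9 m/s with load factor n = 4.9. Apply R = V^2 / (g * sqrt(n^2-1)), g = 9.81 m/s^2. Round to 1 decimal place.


Step 1: V^2 = 130.9^2 = 17134.81
Step 2: n^2 - 1 = 4.9^2 - 1 = 23.01
Step 3: sqrt(23.01) = 4.796874
Step 4: R = 17134.81 / (9.81 * 4.796874) = 364.1 m

364.1


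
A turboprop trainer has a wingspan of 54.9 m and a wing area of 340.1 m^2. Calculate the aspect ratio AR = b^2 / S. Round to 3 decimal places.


Step 1: b^2 = 54.9^2 = 3014.01
Step 2: AR = 3014.01 / 340.1 = 8.862

8.862


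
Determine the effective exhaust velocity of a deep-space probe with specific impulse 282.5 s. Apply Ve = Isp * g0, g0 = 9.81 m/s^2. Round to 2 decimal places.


Step 1: Ve = Isp * g0 = 282.5 * 9.81
Step 2: Ve = 2771.33 m/s

2771.33


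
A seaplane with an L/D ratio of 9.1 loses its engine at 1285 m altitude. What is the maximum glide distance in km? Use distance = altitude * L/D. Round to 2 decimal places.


Step 1: Glide distance = altitude * L/D = 1285 * 9.1 = 11693.5 m
Step 2: Convert to km: 11693.5 / 1000 = 11.69 km

11.69


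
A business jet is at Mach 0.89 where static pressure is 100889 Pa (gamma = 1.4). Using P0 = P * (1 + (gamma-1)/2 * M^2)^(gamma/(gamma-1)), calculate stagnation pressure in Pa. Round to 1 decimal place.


Step 1: (gamma-1)/2 * M^2 = 0.2 * 0.7921 = 0.15842
Step 2: 1 + 0.15842 = 1.15842
Step 3: Exponent gamma/(gamma-1) = 3.5
Step 4: P0 = 100889 * 1.15842^3.5 = 168801.0 Pa

168801.0


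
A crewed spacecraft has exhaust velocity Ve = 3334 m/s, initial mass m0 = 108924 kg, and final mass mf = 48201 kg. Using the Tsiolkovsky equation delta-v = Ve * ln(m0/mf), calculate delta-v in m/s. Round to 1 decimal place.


Step 1: Mass ratio m0/mf = 108924 / 48201 = 2.259787
Step 2: ln(2.259787) = 0.815271
Step 3: delta-v = 3334 * 0.815271 = 2718.1 m/s

2718.1


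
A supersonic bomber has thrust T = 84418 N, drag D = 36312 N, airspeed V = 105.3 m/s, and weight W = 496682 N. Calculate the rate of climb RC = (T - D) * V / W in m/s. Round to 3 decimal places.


Step 1: Excess thrust = T - D = 84418 - 36312 = 48106 N
Step 2: Excess power = 48106 * 105.3 = 5065561.8 W
Step 3: RC = 5065561.8 / 496682 = 10.199 m/s

10.199


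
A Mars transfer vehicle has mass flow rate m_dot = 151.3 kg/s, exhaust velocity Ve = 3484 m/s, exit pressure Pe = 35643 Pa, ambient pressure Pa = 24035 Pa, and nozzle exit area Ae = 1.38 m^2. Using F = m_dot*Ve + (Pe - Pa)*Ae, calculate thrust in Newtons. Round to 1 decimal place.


Step 1: Momentum thrust = m_dot * Ve = 151.3 * 3484 = 527129.2 N
Step 2: Pressure thrust = (Pe - Pa) * Ae = (35643 - 24035) * 1.38 = 16019.04 N
Step 3: Total thrust F = 527129.2 + 16019.04 = 543148.2 N

543148.2


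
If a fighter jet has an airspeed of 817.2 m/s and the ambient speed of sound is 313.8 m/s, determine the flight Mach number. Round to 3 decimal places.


Step 1: M = V / a = 817.2 / 313.8
Step 2: M = 2.604

2.604


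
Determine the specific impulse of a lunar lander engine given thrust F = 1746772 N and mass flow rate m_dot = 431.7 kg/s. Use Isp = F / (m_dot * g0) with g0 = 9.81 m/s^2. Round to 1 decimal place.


Step 1: m_dot * g0 = 431.7 * 9.81 = 4234.98
Step 2: Isp = 1746772 / 4234.98 = 412.5 s

412.5


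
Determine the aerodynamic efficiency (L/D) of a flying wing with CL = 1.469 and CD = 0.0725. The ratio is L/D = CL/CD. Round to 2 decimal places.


Step 1: L/D = CL / CD = 1.469 / 0.0725
Step 2: L/D = 20.26

20.26


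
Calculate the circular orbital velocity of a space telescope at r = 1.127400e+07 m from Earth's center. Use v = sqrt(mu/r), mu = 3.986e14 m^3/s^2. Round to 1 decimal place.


Step 1: mu / r = 3.986e14 / 1.127400e+07 = 35355685.6484
Step 2: v = sqrt(35355685.6484) = 5946.1 m/s

5946.1


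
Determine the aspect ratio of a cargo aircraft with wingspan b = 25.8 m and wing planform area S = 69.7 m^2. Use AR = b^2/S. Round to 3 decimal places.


Step 1: b^2 = 25.8^2 = 665.64
Step 2: AR = 665.64 / 69.7 = 9.550

9.550


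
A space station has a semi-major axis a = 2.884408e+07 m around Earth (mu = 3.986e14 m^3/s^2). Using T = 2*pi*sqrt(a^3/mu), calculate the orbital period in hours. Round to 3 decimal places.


Step 1: a^3 / mu = 2.399773e+22 / 3.986e14 = 6.020503e+07
Step 2: sqrt(6.020503e+07) = 7759.1901 s
Step 3: T = 2*pi * 7759.1901 = 48752.43 s
Step 4: T in hours = 48752.43 / 3600 = 13.542 hours

13.542


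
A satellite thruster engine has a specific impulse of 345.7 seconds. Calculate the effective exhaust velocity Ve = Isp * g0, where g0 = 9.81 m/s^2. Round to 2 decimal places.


Step 1: Ve = Isp * g0 = 345.7 * 9.81
Step 2: Ve = 3391.32 m/s

3391.32


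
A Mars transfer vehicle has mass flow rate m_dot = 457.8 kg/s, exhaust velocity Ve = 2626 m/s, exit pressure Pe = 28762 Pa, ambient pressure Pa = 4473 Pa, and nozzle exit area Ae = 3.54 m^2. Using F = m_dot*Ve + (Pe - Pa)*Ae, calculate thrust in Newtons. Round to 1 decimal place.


Step 1: Momentum thrust = m_dot * Ve = 457.8 * 2626 = 1202182.8 N
Step 2: Pressure thrust = (Pe - Pa) * Ae = (28762 - 4473) * 3.54 = 85983.06 N
Step 3: Total thrust F = 1202182.8 + 85983.06 = 1288165.9 N

1288165.9


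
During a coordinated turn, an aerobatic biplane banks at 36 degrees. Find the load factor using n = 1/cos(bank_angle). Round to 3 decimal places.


Step 1: Convert 36 degrees to radians = 0.628319
Step 2: cos(36 deg) = 0.809017
Step 3: n = 1 / 0.809017 = 1.236

1.236


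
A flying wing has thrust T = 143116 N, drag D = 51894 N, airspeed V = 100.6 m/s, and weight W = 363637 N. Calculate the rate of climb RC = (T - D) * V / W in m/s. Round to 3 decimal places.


Step 1: Excess thrust = T - D = 143116 - 51894 = 91222 N
Step 2: Excess power = 91222 * 100.6 = 9176933.2 W
Step 3: RC = 9176933.2 / 363637 = 25.237 m/s

25.237


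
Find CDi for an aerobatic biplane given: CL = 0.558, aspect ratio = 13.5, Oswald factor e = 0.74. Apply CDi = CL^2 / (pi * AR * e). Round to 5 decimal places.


Step 1: CL^2 = 0.558^2 = 0.311364
Step 2: pi * AR * e = 3.14159 * 13.5 * 0.74 = 31.384511
Step 3: CDi = 0.311364 / 31.384511 = 0.00992

0.00992


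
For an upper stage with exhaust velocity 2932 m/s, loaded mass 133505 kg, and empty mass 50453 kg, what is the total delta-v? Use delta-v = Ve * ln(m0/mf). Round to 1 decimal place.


Step 1: Mass ratio m0/mf = 133505 / 50453 = 2.646126
Step 2: ln(2.646126) = 0.973097
Step 3: delta-v = 2932 * 0.973097 = 2853.1 m/s

2853.1


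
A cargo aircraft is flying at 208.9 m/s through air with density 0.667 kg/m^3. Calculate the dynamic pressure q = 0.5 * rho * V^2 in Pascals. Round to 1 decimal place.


Step 1: V^2 = 208.9^2 = 43639.21
Step 2: q = 0.5 * 0.667 * 43639.21
Step 3: q = 14553.7 Pa

14553.7


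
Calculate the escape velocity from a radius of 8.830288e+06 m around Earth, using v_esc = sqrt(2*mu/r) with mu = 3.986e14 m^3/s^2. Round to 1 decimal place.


Step 1: 2*mu/r = 2 * 3.986e14 / 8.830288e+06 = 90280181.1221
Step 2: v_esc = sqrt(90280181.1221) = 9501.6 m/s

9501.6


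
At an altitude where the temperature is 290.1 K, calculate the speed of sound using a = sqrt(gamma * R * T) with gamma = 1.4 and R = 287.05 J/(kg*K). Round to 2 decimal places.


Step 1: gamma * R * T = 1.4 * 287.05 * 290.1 = 116582.487
Step 2: a = sqrt(116582.487) = 341.44 m/s

341.44


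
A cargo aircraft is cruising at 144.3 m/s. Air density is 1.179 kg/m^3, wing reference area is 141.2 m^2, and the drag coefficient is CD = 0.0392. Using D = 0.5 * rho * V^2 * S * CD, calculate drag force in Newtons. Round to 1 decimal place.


Step 1: Dynamic pressure q = 0.5 * 1.179 * 144.3^2 = 12274.8579 Pa
Step 2: Drag D = q * S * CD = 12274.8579 * 141.2 * 0.0392
Step 3: D = 67941.8 N

67941.8


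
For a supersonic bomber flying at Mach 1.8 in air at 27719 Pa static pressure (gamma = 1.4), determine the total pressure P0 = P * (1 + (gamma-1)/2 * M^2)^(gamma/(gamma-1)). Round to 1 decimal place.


Step 1: (gamma-1)/2 * M^2 = 0.2 * 3.24 = 0.648
Step 2: 1 + 0.648 = 1.648
Step 3: Exponent gamma/(gamma-1) = 3.5
Step 4: P0 = 27719 * 1.648^3.5 = 159267.7 Pa

159267.7


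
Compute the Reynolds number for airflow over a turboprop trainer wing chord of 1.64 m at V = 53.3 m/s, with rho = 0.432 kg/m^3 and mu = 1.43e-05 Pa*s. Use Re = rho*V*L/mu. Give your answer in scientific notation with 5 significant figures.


Step 1: Numerator = rho * V * L = 0.432 * 53.3 * 1.64 = 37.761984
Step 2: Re = 37.761984 / 1.43e-05
Step 3: Re = 2.6407e+06

2.6407e+06


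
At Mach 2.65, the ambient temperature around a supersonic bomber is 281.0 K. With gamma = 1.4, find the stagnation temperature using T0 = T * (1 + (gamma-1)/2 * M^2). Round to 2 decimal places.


Step 1: (gamma-1)/2 = 0.2
Step 2: M^2 = 7.0225
Step 3: 1 + 0.2 * 7.0225 = 2.4045
Step 4: T0 = 281.0 * 2.4045 = 675.66 K

675.66


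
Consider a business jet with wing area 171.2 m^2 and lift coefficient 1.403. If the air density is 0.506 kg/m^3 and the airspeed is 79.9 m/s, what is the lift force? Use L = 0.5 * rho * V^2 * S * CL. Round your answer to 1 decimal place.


Step 1: Calculate dynamic pressure q = 0.5 * 0.506 * 79.9^2 = 0.5 * 0.506 * 6384.01 = 1615.1545 Pa
Step 2: Multiply by wing area and lift coefficient: L = 1615.1545 * 171.2 * 1.403
Step 3: L = 276514.4555 * 1.403 = 387949.8 N

387949.8


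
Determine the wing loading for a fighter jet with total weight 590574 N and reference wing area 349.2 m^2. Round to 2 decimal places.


Step 1: Wing loading = W / S = 590574 / 349.2
Step 2: Wing loading = 1691.22 N/m^2

1691.22


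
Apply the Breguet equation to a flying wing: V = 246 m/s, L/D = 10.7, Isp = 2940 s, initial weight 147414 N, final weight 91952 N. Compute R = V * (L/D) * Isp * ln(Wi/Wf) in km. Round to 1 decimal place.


Step 1: Coefficient = V * (L/D) * Isp = 246 * 10.7 * 2940 = 7738668.0 m
Step 2: Wi/Wf = 147414 / 91952 = 1.603163
Step 3: ln(1.603163) = 0.471978
Step 4: R = 7738668.0 * 0.471978 = 3652483.0 m = 3652.5 km

3652.5


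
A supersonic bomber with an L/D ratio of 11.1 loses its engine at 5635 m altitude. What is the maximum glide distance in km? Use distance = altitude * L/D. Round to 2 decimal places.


Step 1: Glide distance = altitude * L/D = 5635 * 11.1 = 62548.5 m
Step 2: Convert to km: 62548.5 / 1000 = 62.55 km

62.55


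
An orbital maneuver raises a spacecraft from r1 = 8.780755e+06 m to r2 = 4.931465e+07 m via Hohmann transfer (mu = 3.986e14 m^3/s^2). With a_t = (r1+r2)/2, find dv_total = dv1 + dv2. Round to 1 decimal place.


Step 1: Transfer semi-major axis a_t = (8.780755e+06 + 4.931465e+07) / 2 = 2.904770e+07 m
Step 2: v1 (circular at r1) = sqrt(mu/r1) = 6737.56 m/s
Step 3: v_t1 = sqrt(mu*(2/r1 - 1/a_t)) = 8778.79 m/s
Step 4: dv1 = |8778.79 - 6737.56| = 2041.23 m/s
Step 5: v2 (circular at r2) = 2843.02 m/s, v_t2 = 1563.11 m/s
Step 6: dv2 = |2843.02 - 1563.11| = 1279.91 m/s
Step 7: Total delta-v = 2041.23 + 1279.91 = 3321.1 m/s

3321.1


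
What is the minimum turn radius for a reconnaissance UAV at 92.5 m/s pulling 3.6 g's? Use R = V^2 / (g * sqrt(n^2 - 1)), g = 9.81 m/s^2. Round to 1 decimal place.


Step 1: V^2 = 92.5^2 = 8556.25
Step 2: n^2 - 1 = 3.6^2 - 1 = 11.96
Step 3: sqrt(11.96) = 3.458323
Step 4: R = 8556.25 / (9.81 * 3.458323) = 252.2 m

252.2


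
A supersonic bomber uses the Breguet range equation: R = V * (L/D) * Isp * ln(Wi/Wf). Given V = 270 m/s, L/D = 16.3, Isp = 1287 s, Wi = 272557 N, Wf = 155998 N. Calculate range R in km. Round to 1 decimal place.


Step 1: Coefficient = V * (L/D) * Isp = 270 * 16.3 * 1287 = 5664087.0 m
Step 2: Wi/Wf = 272557 / 155998 = 1.747183
Step 3: ln(1.747183) = 0.558005
Step 4: R = 5664087.0 * 0.558005 = 3160586.5 m = 3160.6 km

3160.6


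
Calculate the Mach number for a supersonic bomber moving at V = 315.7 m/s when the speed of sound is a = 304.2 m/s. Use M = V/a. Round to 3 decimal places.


Step 1: M = V / a = 315.7 / 304.2
Step 2: M = 1.038

1.038


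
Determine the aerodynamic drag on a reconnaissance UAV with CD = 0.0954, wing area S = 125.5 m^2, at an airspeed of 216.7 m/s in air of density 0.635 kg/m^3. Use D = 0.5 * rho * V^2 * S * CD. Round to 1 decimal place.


Step 1: Dynamic pressure q = 0.5 * 0.635 * 216.7^2 = 14909.4476 Pa
Step 2: Drag D = q * S * CD = 14909.4476 * 125.5 * 0.0954
Step 3: D = 178506.3 N

178506.3


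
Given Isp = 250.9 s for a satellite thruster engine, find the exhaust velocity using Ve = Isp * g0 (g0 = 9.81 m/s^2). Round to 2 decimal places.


Step 1: Ve = Isp * g0 = 250.9 * 9.81
Step 2: Ve = 2461.33 m/s

2461.33


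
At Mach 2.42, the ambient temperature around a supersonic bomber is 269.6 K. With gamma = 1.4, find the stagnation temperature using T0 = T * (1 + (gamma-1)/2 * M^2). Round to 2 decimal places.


Step 1: (gamma-1)/2 = 0.2
Step 2: M^2 = 5.8564
Step 3: 1 + 0.2 * 5.8564 = 2.17128
Step 4: T0 = 269.6 * 2.17128 = 585.38 K

585.38


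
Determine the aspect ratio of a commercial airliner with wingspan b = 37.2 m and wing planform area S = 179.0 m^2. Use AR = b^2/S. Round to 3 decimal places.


Step 1: b^2 = 37.2^2 = 1383.84
Step 2: AR = 1383.84 / 179.0 = 7.731

7.731


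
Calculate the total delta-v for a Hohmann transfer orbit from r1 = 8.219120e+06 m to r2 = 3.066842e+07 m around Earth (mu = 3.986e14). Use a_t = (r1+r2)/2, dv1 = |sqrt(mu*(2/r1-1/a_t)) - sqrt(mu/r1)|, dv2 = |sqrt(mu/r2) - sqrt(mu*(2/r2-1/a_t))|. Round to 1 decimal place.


Step 1: Transfer semi-major axis a_t = (8.219120e+06 + 3.066842e+07) / 2 = 1.944377e+07 m
Step 2: v1 (circular at r1) = sqrt(mu/r1) = 6963.96 m/s
Step 3: v_t1 = sqrt(mu*(2/r1 - 1/a_t)) = 8746.04 m/s
Step 4: dv1 = |8746.04 - 6963.96| = 1782.08 m/s
Step 5: v2 (circular at r2) = 3605.15 m/s, v_t2 = 2343.93 m/s
Step 6: dv2 = |3605.15 - 2343.93| = 1261.21 m/s
Step 7: Total delta-v = 1782.08 + 1261.21 = 3043.3 m/s

3043.3


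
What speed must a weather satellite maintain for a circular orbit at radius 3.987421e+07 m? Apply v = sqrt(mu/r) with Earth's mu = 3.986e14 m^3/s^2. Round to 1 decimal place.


Step 1: mu / r = 3.986e14 / 3.987421e+07 = 9996436.293
Step 2: v = sqrt(9996436.293) = 3161.7 m/s

3161.7


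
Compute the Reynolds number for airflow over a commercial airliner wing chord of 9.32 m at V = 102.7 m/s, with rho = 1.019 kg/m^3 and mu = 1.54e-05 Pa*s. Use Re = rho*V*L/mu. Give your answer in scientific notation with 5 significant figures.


Step 1: Numerator = rho * V * L = 1.019 * 102.7 * 9.32 = 975.350116
Step 2: Re = 975.350116 / 1.54e-05
Step 3: Re = 6.3334e+07

6.3334e+07


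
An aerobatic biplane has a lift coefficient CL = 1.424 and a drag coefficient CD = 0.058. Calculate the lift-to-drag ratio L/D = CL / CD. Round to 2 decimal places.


Step 1: L/D = CL / CD = 1.424 / 0.058
Step 2: L/D = 24.55

24.55


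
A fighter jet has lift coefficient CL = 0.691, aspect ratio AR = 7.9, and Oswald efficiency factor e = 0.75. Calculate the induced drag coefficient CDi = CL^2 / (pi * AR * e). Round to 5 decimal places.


Step 1: CL^2 = 0.691^2 = 0.477481
Step 2: pi * AR * e = 3.14159 * 7.9 * 0.75 = 18.613936
Step 3: CDi = 0.477481 / 18.613936 = 0.02565

0.02565


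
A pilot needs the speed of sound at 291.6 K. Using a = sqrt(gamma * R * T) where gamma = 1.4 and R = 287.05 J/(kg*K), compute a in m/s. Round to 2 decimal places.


Step 1: gamma * R * T = 1.4 * 287.05 * 291.6 = 117185.292
Step 2: a = sqrt(117185.292) = 342.32 m/s

342.32


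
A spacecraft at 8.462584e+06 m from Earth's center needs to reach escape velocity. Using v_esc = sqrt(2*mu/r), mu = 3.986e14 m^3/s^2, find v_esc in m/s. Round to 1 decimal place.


Step 1: 2*mu/r = 2 * 3.986e14 / 8.462584e+06 = 94202905.401
Step 2: v_esc = sqrt(94202905.401) = 9705.8 m/s

9705.8


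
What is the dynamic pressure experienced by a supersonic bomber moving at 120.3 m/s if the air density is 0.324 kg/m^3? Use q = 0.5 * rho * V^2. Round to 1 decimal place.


Step 1: V^2 = 120.3^2 = 14472.09
Step 2: q = 0.5 * 0.324 * 14472.09
Step 3: q = 2344.5 Pa

2344.5


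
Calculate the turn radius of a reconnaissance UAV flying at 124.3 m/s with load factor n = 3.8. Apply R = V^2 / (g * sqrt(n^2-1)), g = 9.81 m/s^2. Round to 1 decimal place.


Step 1: V^2 = 124.3^2 = 15450.49
Step 2: n^2 - 1 = 3.8^2 - 1 = 13.44
Step 3: sqrt(13.44) = 3.666061
Step 4: R = 15450.49 / (9.81 * 3.666061) = 429.6 m

429.6


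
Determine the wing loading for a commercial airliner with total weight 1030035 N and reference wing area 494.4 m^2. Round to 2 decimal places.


Step 1: Wing loading = W / S = 1030035 / 494.4
Step 2: Wing loading = 2083.40 N/m^2

2083.40


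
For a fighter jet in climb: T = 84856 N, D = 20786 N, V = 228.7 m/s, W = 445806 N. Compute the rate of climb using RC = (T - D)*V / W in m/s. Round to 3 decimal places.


Step 1: Excess thrust = T - D = 84856 - 20786 = 64070 N
Step 2: Excess power = 64070 * 228.7 = 14652809.0 W
Step 3: RC = 14652809.0 / 445806 = 32.868 m/s

32.868


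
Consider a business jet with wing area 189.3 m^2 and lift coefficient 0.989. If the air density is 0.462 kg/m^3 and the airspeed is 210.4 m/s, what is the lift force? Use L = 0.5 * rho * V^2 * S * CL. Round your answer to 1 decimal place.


Step 1: Calculate dynamic pressure q = 0.5 * 0.462 * 210.4^2 = 0.5 * 0.462 * 44268.16 = 10225.945 Pa
Step 2: Multiply by wing area and lift coefficient: L = 10225.945 * 189.3 * 0.989
Step 3: L = 1935771.3809 * 0.989 = 1914477.9 N

1914477.9


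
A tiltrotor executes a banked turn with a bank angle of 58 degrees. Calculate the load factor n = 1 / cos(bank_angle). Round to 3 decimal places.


Step 1: Convert 58 degrees to radians = 1.012291
Step 2: cos(58 deg) = 0.529919
Step 3: n = 1 / 0.529919 = 1.887

1.887


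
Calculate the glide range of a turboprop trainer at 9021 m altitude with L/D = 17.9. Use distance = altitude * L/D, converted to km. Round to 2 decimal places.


Step 1: Glide distance = altitude * L/D = 9021 * 17.9 = 161475.9 m
Step 2: Convert to km: 161475.9 / 1000 = 161.48 km

161.48


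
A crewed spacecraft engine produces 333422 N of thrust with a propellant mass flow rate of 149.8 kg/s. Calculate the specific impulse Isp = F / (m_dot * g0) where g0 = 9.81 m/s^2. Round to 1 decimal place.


Step 1: m_dot * g0 = 149.8 * 9.81 = 1469.54
Step 2: Isp = 333422 / 1469.54 = 226.9 s

226.9


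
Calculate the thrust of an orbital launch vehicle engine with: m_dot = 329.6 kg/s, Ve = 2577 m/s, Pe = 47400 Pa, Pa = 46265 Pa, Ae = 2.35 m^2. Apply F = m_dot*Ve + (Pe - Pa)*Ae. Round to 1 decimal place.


Step 1: Momentum thrust = m_dot * Ve = 329.6 * 2577 = 849379.2 N
Step 2: Pressure thrust = (Pe - Pa) * Ae = (47400 - 46265) * 2.35 = 2667.25 N
Step 3: Total thrust F = 849379.2 + 2667.25 = 852046.5 N

852046.5


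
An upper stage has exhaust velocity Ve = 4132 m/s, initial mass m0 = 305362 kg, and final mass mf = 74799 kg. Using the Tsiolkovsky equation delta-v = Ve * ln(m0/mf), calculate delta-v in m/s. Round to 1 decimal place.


Step 1: Mass ratio m0/mf = 305362 / 74799 = 4.082434
Step 2: ln(4.082434) = 1.406693
Step 3: delta-v = 4132 * 1.406693 = 5812.5 m/s

5812.5


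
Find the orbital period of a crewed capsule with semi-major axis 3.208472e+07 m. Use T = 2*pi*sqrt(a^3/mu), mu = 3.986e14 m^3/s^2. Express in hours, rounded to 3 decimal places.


Step 1: a^3 / mu = 3.302895e+22 / 3.986e14 = 8.286239e+07
Step 2: sqrt(8.286239e+07) = 9102.8782 s
Step 3: T = 2*pi * 9102.8782 = 57195.07 s
Step 4: T in hours = 57195.07 / 3600 = 15.888 hours

15.888


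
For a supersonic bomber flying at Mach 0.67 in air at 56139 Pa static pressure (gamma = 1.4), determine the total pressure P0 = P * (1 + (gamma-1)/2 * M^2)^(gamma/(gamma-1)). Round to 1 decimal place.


Step 1: (gamma-1)/2 * M^2 = 0.2 * 0.4489 = 0.08978
Step 2: 1 + 0.08978 = 1.08978
Step 3: Exponent gamma/(gamma-1) = 3.5
Step 4: P0 = 56139 * 1.08978^3.5 = 75849.1 Pa

75849.1


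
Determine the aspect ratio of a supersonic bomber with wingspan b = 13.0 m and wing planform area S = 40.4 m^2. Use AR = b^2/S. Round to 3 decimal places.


Step 1: b^2 = 13.0^2 = 169.0
Step 2: AR = 169.0 / 40.4 = 4.183

4.183


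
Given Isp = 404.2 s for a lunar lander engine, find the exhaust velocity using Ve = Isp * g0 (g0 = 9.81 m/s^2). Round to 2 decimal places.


Step 1: Ve = Isp * g0 = 404.2 * 9.81
Step 2: Ve = 3965.20 m/s

3965.20
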